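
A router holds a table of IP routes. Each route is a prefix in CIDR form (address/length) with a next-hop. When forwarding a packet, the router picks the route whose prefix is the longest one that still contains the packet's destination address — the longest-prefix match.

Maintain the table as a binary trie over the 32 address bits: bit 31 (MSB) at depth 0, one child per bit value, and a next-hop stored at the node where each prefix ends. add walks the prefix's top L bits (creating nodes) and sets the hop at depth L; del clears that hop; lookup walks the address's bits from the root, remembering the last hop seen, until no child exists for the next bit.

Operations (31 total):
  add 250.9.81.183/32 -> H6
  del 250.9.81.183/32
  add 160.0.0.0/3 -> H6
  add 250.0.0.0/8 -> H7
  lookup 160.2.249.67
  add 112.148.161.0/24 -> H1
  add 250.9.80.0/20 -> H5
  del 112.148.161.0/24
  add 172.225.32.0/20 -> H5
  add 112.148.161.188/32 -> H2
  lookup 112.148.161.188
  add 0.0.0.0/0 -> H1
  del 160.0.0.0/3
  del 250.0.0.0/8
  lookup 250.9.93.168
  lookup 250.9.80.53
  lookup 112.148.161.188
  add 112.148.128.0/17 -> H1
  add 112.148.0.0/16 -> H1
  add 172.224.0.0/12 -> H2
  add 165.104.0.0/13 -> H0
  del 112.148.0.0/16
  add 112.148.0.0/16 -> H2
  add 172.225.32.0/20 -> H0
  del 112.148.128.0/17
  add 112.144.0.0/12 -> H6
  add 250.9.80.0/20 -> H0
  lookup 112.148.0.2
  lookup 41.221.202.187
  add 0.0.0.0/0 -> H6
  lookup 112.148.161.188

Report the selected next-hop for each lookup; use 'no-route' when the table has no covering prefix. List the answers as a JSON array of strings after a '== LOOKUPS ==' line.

Apply in order:
  + 250.9.81.183/32 (H6) depth=32
  - 250.9.81.183/32 clear@32
  + 160.0.0.0/3 (H6) depth=3
  + 250.0.0.0/8 (H7) depth=8
  ? 160.2.249.67  path d0:-→d1:-→d2:-→d3:H6  best=H6
  + 112.148.161.0/24 (H1) depth=24
  + 250.9.80.0/20 (H5) depth=20
  - 112.148.161.0/24 clear@24
  + 172.225.32.0/20 (H5) depth=20
  + 112.148.161.188/32 (H2) depth=32
  ? 112.148.161.188  path d0:-→d1:-→d2:-→d3:-→d4:-→d5:-→d6:-→d7:-→d8:-→d9:-→d10:-→d11:-→d12:-→d13:-→d14:-→d15:-→d16:-→d17:-→d18:-→d19:-→d20:-→d21:-→d22:-→d23:-→d24:-→d25:-→d26:-→d27:-→d28:-→d29:-→d30:-→d31:-→d32:H2  best=H2
  + 0.0.0.0/0 (H1) depth=0
  - 160.0.0.0/3 clear@3
  - 250.0.0.0/8 clear@8
  ? 250.9.93.168  path d0:H1→d1:-→d2:-→d3:-→d4:-→d5:-→d6:-→d7:-→d8:-→d9:-→d10:-→d11:-→d12:-→d13:-→d14:-→d15:-→d16:-→d17:-→d18:-→d19:-→d20:H5  best=H5
  ? 250.9.80.53  path d0:H1→d1:-→d2:-→d3:-→d4:-→d5:-→d6:-→d7:-→d8:-→d9:-→d10:-→d11:-→d12:-→d13:-→d14:-→d15:-→d16:-→d17:-→d18:-→d19:-→d20:H5→d21:-→d22:-→d23:-  best=H5
  ? 112.148.161.188  path d0:H1→d1:-→d2:-→d3:-→d4:-→d5:-→d6:-→d7:-→d8:-→d9:-→d10:-→d11:-→d12:-→d13:-→d14:-→d15:-→d16:-→d17:-→d18:-→d19:-→d20:-→d21:-→d22:-→d23:-→d24:-→d25:-→d26:-→d27:-→d28:-→d29:-→d30:-→d31:-→d32:H2  best=H2
  + 112.148.128.0/17 (H1) depth=17
  + 112.148.0.0/16 (H1) depth=16
  + 172.224.0.0/12 (H2) depth=12
  + 165.104.0.0/13 (H0) depth=13
  - 112.148.0.0/16 clear@16
  + 112.148.0.0/16 (H2) depth=16
  + 172.225.32.0/20 (H0) depth=20
  - 112.148.128.0/17 clear@17
  + 112.144.0.0/12 (H6) depth=12
  + 250.9.80.0/20 (H0) depth=20
  ? 112.148.0.2  path d0:H1→d1:-→d2:-→d3:-→d4:-→d5:-→d6:-→d7:-→d8:-→d9:-→d10:-→d11:-→d12:H6→d13:-→d14:-→d15:-→d16:H2  best=H2
  ? 41.221.202.187  path d0:H1→d1:-  best=H1
  + 0.0.0.0/0 (H6) depth=0
  ? 112.148.161.188  path d0:H6→d1:-→d2:-→d3:-→d4:-→d5:-→d6:-→d7:-→d8:-→d9:-→d10:-→d11:-→d12:H6→d13:-→d14:-→d15:-→d16:H2→d17:-→d18:-→d19:-→d20:-→d21:-→d22:-→d23:-→d24:-→d25:-→d26:-→d27:-→d28:-→d29:-→d30:-→d31:-→d32:H2  best=H2

== LOOKUPS ==
["H6","H2","H5","H5","H2","H2","H1","H2"]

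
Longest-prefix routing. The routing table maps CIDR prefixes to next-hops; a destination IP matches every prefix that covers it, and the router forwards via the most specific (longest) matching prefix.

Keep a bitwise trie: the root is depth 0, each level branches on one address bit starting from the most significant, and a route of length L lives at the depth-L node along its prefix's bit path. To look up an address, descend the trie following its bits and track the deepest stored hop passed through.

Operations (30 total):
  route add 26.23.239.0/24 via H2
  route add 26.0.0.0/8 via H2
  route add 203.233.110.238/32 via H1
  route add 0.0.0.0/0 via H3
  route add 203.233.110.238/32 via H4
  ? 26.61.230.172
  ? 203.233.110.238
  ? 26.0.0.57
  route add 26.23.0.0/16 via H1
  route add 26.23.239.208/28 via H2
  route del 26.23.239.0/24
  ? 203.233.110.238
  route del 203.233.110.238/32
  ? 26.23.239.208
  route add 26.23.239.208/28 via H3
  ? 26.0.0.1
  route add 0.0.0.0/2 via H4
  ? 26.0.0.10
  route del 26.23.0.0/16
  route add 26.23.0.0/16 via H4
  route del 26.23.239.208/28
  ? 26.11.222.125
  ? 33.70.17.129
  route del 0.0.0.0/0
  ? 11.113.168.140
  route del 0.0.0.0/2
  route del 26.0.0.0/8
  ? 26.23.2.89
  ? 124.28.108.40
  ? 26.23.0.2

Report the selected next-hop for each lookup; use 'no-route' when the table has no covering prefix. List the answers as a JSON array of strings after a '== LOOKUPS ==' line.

Trace:
  add 26.23.239.0/24 -> H2 at depth 24
  add 26.0.0.0/8 -> H2 at depth 8
  add 203.233.110.238/32 -> H1 at depth 32
  add 0.0.0.0/0 -> H3 at depth 0
  add 203.233.110.238/32 -> H4 at depth 32
  ? 26.61.230.172  path d0:H3→d1:-→d2:-→d3:-→d4:-→d5:-→d6:-→d7:-→d8:H2→d9:-→d10:-  best=H2
  ? 203.233.110.238  path d0:H3→d1:-→d2:-→d3:-→d4:-→d5:-→d6:-→d7:-→d8:-→d9:-→d10:-→d11:-→d12:-→d13:-→d14:-→d15:-→d16:-→d17:-→d18:-→d19:-→d20:-→d21:-→d22:-→d23:-→d24:-→d25:-→d26:-→d27:-→d28:-→d29:-→d30:-→d31:-→d32:H4  best=H4
  ? 26.0.0.57  path d0:H3→d1:-→d2:-→d3:-→d4:-→d5:-→d6:-→d7:-→d8:H2→d9:-→d10:-→d11:-  best=H2
  add 26.23.0.0/16 -> H1 at depth 16
  add 26.23.239.208/28 -> H2 at depth 28
  del 26.23.239.0/24 (clear depth 24)
  ? 203.233.110.238  path d0:H3→d1:-→d2:-→d3:-→d4:-→d5:-→d6:-→d7:-→d8:-→d9:-→d10:-→d11:-→d12:-→d13:-→d14:-→d15:-→d16:-→d17:-→d18:-→d19:-→d20:-→d21:-→d22:-→d23:-→d24:-→d25:-→d26:-→d27:-→d28:-→d29:-→d30:-→d31:-→d32:H4  best=H4
  del 203.233.110.238/32 (clear depth 32)
  ? 26.23.239.208  path d0:H3→d1:-→d2:-→d3:-→d4:-→d5:-→d6:-→d7:-→d8:H2→d9:-→d10:-→d11:-→d12:-→d13:-→d14:-→d15:-→d16:H1→d17:-→d18:-→d19:-→d20:-→d21:-→d22:-→d23:-→d24:-→d25:-→d26:-→d27:-→d28:H2  best=H2
  add 26.23.239.208/28 -> H3 at depth 28
  ? 26.0.0.1  path d0:H3→d1:-→d2:-→d3:-→d4:-→d5:-→d6:-→d7:-→d8:H2→d9:-→d10:-→d11:-  best=H2
  add 0.0.0.0/2 -> H4 at depth 2
  ? 26.0.0.10  path d0:H3→d1:-→d2:H4→d3:-→d4:-→d5:-→d6:-→d7:-→d8:H2→d9:-→d10:-→d11:-  best=H2
  del 26.23.0.0/16 (clear depth 16)
  add 26.23.0.0/16 -> H4 at depth 16
  del 26.23.239.208/28 (clear depth 28)
  ? 26.11.222.125  path d0:H3→d1:-→d2:H4→d3:-→d4:-→d5:-→d6:-→d7:-→d8:H2→d9:-→d10:-→d11:-  best=H2
  ? 33.70.17.129  path d0:H3→d1:-→d2:H4  best=H4
  del 0.0.0.0/0 (clear depth 0)
  ? 11.113.168.140  path d0:-→d1:-→d2:H4→d3:-  best=H4
  del 0.0.0.0/2 (clear depth 2)
  del 26.0.0.0/8 (clear depth 8)
  ? 26.23.2.89  path d0:-→d1:-→d2:-→d3:-→d4:-→d5:-→d6:-→d7:-→d8:-→d9:-→d10:-→d11:-→d12:-→d13:-→d14:-→d15:-→d16:H4  best=H4
  ? 124.28.108.40  path d0:-→d1:-  best=no-route
  ? 26.23.0.2  path d0:-→d1:-→d2:-→d3:-→d4:-→d5:-→d6:-→d7:-→d8:-→d9:-→d10:-→d11:-→d12:-→d13:-→d14:-→d15:-→d16:H4  best=H4

== LOOKUPS ==
["H2","H4","H2","H4","H2","H2","H2","H2","H4","H4","H4","no-route","H4"]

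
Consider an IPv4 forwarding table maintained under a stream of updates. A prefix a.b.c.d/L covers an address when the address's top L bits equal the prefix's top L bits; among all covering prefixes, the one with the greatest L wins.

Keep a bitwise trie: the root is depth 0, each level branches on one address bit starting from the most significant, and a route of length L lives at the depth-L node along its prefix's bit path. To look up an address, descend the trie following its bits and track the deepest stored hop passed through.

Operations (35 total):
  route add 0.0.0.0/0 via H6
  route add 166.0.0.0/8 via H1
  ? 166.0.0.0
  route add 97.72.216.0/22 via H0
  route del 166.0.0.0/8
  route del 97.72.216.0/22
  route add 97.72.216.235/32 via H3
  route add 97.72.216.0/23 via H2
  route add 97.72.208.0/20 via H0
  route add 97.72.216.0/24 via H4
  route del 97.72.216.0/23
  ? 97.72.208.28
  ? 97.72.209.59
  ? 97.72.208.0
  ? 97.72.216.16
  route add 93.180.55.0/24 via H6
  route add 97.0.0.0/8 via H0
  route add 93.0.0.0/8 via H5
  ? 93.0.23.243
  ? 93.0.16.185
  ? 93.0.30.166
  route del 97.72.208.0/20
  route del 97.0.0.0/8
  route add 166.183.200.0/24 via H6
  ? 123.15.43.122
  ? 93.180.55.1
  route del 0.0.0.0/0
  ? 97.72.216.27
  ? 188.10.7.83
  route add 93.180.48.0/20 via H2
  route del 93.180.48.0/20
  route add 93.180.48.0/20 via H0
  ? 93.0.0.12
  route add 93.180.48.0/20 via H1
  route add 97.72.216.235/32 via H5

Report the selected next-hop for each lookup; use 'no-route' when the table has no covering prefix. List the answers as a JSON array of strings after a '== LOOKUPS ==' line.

Apply in order:
  add 0.0.0.0/0 -> H6 at depth 0
  add 166.0.0.0/8 -> H1 at depth 8
  Q 166.0.0.0: descend 10100110 ; hops seen [H6,H1] ; pick H1
  add 97.72.216.0/22 -> H0 at depth 22
  del 166.0.0.0/8 (clear depth 8)
  del 97.72.216.0/22 (clear depth 22)
  add 97.72.216.235/32 -> H3 at depth 32
  add 97.72.216.0/23 -> H2 at depth 23
  add 97.72.208.0/20 -> H0 at depth 20
  add 97.72.216.0/24 -> H4 at depth 24
  del 97.72.216.0/23 (clear depth 23)
  Q 97.72.208.28: descend 01100001010010001101 ; hops seen [H6,H0] ; pick H0
  Q 97.72.209.59: descend 01100001010010001101 ; hops seen [H6,H0] ; pick H0
  Q 97.72.208.0: descend 01100001010010001101 ; hops seen [H6,H0] ; pick H0
  Q 97.72.216.16: descend 011000010100100011011000 ; hops seen [H6,H0,H4] ; pick H4
  add 93.180.55.0/24 -> H6 at depth 24
  add 97.0.0.0/8 -> H0 at depth 8
  add 93.0.0.0/8 -> H5 at depth 8
  Q 93.0.23.243: descend 01011101 ; hops seen [H6,H5] ; pick H5
  Q 93.0.16.185: descend 01011101 ; hops seen [H6,H5] ; pick H5
  Q 93.0.30.166: descend 01011101 ; hops seen [H6,H5] ; pick H5
  del 97.72.208.0/20 (clear depth 20)
  del 97.0.0.0/8 (clear depth 8)
  add 166.183.200.0/24 -> H6 at depth 24
  Q 123.15.43.122: descend 011 ; hops seen [H6] ; pick H6
  Q 93.180.55.1: descend 010111011011010000110111 ; hops seen [H6,H5,H6] ; pick H6
  del 0.0.0.0/0 (clear depth 0)
  Q 97.72.216.27: descend 011000010100100011011000 ; hops seen [H4] ; pick H4
  Q 188.10.7.83: descend 101 ; hops seen [∅] ; pick no-route
  add 93.180.48.0/20 -> H2 at depth 20
  del 93.180.48.0/20 (clear depth 20)
  add 93.180.48.0/20 -> H0 at depth 20
  Q 93.0.0.12: descend 01011101 ; hops seen [H5] ; pick H5
  add 93.180.48.0/20 -> H1 at depth 20
  add 97.72.216.235/32 -> H5 at depth 32

== LOOKUPS ==
["H1","H0","H0","H0","H4","H5","H5","H5","H6","H6","H4","no-route","H5"]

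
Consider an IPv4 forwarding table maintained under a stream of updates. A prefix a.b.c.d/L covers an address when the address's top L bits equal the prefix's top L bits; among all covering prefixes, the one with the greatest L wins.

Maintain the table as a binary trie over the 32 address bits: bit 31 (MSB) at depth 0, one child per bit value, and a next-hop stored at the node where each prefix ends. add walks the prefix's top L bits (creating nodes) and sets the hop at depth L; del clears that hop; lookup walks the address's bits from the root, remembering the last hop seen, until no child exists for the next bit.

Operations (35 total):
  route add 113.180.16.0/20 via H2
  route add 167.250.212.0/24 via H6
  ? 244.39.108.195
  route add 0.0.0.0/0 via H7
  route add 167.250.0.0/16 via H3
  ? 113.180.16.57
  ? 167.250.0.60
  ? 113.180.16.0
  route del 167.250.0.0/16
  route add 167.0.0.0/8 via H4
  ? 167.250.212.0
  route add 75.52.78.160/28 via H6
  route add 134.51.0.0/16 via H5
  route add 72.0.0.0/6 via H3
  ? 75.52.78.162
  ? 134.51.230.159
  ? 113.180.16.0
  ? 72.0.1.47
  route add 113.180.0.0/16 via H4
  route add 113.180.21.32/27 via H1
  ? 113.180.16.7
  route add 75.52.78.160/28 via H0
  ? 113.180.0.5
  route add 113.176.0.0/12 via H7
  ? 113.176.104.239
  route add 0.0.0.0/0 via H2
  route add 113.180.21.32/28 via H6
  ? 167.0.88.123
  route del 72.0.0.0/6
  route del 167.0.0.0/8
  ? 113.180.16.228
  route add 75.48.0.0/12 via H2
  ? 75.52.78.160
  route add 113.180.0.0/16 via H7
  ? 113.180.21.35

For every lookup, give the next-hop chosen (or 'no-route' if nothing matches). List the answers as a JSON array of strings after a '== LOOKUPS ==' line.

Apply in order:
  add 113.180.16.0/20 -> H2 at depth 20
  add 167.250.212.0/24 -> H6 at depth 24
  lookup 244.39.108.195: bits 1 walk d0:-→d1:- -> no-route
  add 0.0.0.0/0 -> H7 at depth 0
  add 167.250.0.0/16 -> H3 at depth 16
  lookup 113.180.16.57: bits 01110001101101000001 walk d0:H7→d1:-→d2:-→d3:-→d4:-→d5:-→d6:-→d7:-→d8:-→d9:-→d10:-→d11:-→d12:-→d13:-→d14:-→d15:-→d16:-→d17:-→d18:-→d19:-→d20:H2 -> H2
  lookup 167.250.0.60: bits 1010011111111010 walk d0:H7→d1:-→d2:-→d3:-→d4:-→d5:-→d6:-→d7:-→d8:-→d9:-→d10:-→d11:-→d12:-→d13:-→d14:-→d15:-→d16:H3 -> H3
  lookup 113.180.16.0: bits 01110001101101000001 walk d0:H7→d1:-→d2:-→d3:-→d4:-→d5:-→d6:-→d7:-→d8:-→d9:-→d10:-→d11:-→d12:-→d13:-→d14:-→d15:-→d16:-→d17:-→d18:-→d19:-→d20:H2 -> H2
  - 167.250.0.0/16 clear@16
  add 167.0.0.0/8 -> H4 at depth 8
  lookup 167.250.212.0: bits 101001111111101011010100 walk d0:H7→d1:-→d2:-→d3:-→d4:-→d5:-→d6:-→d7:-→d8:H4→d9:-→d10:-→d11:-→d12:-→d13:-→d14:-→d15:-→d16:-→d17:-→d18:-→d19:-→d20:-→d21:-→d22:-→d23:-→d24:H6 -> H6
  add 75.52.78.160/28 -> H6 at depth 28
  add 134.51.0.0/16 -> H5 at depth 16
  add 72.0.0.0/6 -> H3 at depth 6
  lookup 75.52.78.162: bits 0100101100110100010011101010 walk d0:H7→d1:-→d2:-→d3:-→d4:-→d5:-→d6:H3→d7:-→d8:-→d9:-→d10:-→d11:-→d12:-→d13:-→d14:-→d15:-→d16:-→d17:-→d18:-→d19:-→d20:-→d21:-→d22:-→d23:-→d24:-→d25:-→d26:-→d27:-→d28:H6 -> H6
  lookup 134.51.230.159: bits 1000011000110011 walk d0:H7→d1:-→d2:-→d3:-→d4:-→d5:-→d6:-→d7:-→d8:-→d9:-→d10:-→d11:-→d12:-→d13:-→d14:-→d15:-→d16:H5 -> H5
  lookup 113.180.16.0: bits 01110001101101000001 walk d0:H7→d1:-→d2:-→d3:-→d4:-→d5:-→d6:-→d7:-→d8:-→d9:-→d10:-→d11:-→d12:-→d13:-→d14:-→d15:-→d16:-→d17:-→d18:-→d19:-→d20:H2 -> H2
  lookup 72.0.1.47: bits 010010 walk d0:H7→d1:-→d2:-→d3:-→d4:-→d5:-→d6:H3 -> H3
  add 113.180.0.0/16 -> H4 at depth 16
  add 113.180.21.32/27 -> H1 at depth 27
  lookup 113.180.16.7: bits 011100011011010000010 walk d0:H7→d1:-→d2:-→d3:-→d4:-→d5:-→d6:-→d7:-→d8:-→d9:-→d10:-→d11:-→d12:-→d13:-→d14:-→d15:-→d16:H4→d17:-→d18:-→d19:-→d20:H2→d21:- -> H2
  add 75.52.78.160/28 -> H0 at depth 28
  lookup 113.180.0.5: bits 0111000110110100000 walk d0:H7→d1:-→d2:-→d3:-→d4:-→d5:-→d6:-→d7:-→d8:-→d9:-→d10:-→d11:-→d12:-→d13:-→d14:-→d15:-→d16:H4→d17:-→d18:-→d19:- -> H4
  add 113.176.0.0/12 -> H7 at depth 12
  lookup 113.176.104.239: bits 0111000110110 walk d0:H7→d1:-→d2:-→d3:-→d4:-→d5:-→d6:-→d7:-→d8:-→d9:-→d10:-→d11:-→d12:H7→d13:- -> H7
  add 0.0.0.0/0 -> H2 at depth 0
  add 113.180.21.32/28 -> H6 at depth 28
  lookup 167.0.88.123: bits 10100111 walk d0:H2→d1:-→d2:-→d3:-→d4:-→d5:-→d6:-→d7:-→d8:H4 -> H4
  - 72.0.0.0/6 clear@6
  - 167.0.0.0/8 clear@8
  lookup 113.180.16.228: bits 011100011011010000010 walk d0:H2→d1:-→d2:-→d3:-→d4:-→d5:-→d6:-→d7:-→d8:-→d9:-→d10:-→d11:-→d12:H7→d13:-→d14:-→d15:-→d16:H4→d17:-→d18:-→d19:-→d20:H2→d21:- -> H2
  add 75.48.0.0/12 -> H2 at depth 12
  lookup 75.52.78.160: bits 0100101100110100010011101010 walk d0:H2→d1:-→d2:-→d3:-→d4:-→d5:-→d6:-→d7:-→d8:-→d9:-→d10:-→d11:-→d12:H2→d13:-→d14:-→d15:-→d16:-→d17:-→d18:-→d19:-→d20:-→d21:-→d22:-→d23:-→d24:-→d25:-→d26:-→d27:-→d28:H0 -> H0
  add 113.180.0.0/16 -> H7 at depth 16
  lookup 113.180.21.35: bits 0111000110110100000101010010 walk d0:H2→d1:-→d2:-→d3:-→d4:-→d5:-→d6:-→d7:-→d8:-→d9:-→d10:-→d11:-→d12:H7→d13:-→d14:-→d15:-→d16:H7→d17:-→d18:-→d19:-→d20:H2→d21:-→d22:-→d23:-→d24:-→d25:-→d26:-→d27:H1→d28:H6 -> H6

== LOOKUPS ==
["no-route","H2","H3","H2","H6","H6","H5","H2","H3","H2","H4","H7","H4","H2","H0","H6"]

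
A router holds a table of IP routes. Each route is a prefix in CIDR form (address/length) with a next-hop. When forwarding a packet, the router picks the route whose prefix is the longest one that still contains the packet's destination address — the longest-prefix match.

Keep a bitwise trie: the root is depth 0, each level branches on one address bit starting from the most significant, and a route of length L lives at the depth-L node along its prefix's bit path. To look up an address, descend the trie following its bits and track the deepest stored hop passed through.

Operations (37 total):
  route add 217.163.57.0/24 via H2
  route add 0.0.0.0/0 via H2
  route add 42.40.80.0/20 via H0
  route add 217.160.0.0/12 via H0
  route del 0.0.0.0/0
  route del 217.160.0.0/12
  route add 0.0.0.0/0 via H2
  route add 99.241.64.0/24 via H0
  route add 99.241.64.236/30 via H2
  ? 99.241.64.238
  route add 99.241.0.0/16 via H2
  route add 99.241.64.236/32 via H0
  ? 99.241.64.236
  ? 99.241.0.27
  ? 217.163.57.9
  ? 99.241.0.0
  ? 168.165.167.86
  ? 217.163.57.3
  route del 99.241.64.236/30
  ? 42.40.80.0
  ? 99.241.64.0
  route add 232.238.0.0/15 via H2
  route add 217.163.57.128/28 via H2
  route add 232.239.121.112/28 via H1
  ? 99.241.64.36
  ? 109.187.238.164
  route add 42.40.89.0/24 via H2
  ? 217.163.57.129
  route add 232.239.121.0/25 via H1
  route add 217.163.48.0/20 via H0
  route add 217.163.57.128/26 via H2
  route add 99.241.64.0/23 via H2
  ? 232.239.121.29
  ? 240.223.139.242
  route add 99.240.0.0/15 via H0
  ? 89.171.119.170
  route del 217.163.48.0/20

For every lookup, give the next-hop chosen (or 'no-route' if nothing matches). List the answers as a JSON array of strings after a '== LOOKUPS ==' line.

Process each operation:
  add 217.163.57.0/24 -> H2 at depth 24
  add 0.0.0.0/0 -> H2 at depth 0
  add 42.40.80.0/20 -> H0 at depth 20
  add 217.160.0.0/12 -> H0 at depth 12
  - 0.0.0.0/0 clear@0
  - 217.160.0.0/12 clear@12
  add 0.0.0.0/0 -> H2 at depth 0
  add 99.241.64.0/24 -> H0 at depth 24
  add 99.241.64.236/30 -> H2 at depth 30
  lookup 99.241.64.238: bits 011000111111000101000000111011 walk d0:H2→d1:-→d2:-→d3:-→d4:-→d5:-→d6:-→d7:-→d8:-→d9:-→d10:-→d11:-→d12:-→d13:-→d14:-→d15:-→d16:-→d17:-→d18:-→d19:-→d20:-→d21:-→d22:-→d23:-→d24:H0→d25:-→d26:-→d27:-→d28:-→d29:-→d30:H2 -> H2
  add 99.241.0.0/16 -> H2 at depth 16
  add 99.241.64.236/32 -> H0 at depth 32
  lookup 99.241.64.236: bits 01100011111100010100000011101100 walk d0:H2→d1:-→d2:-→d3:-→d4:-→d5:-→d6:-→d7:-→d8:-→d9:-→d10:-→d11:-→d12:-→d13:-→d14:-→d15:-→d16:H2→d17:-→d18:-→d19:-→d20:-→d21:-→d22:-→d23:-→d24:H0→d25:-→d26:-→d27:-→d28:-→d29:-→d30:H2→d31:-→d32:H0 -> H0
  lookup 99.241.0.27: bits 01100011111100010 walk d0:H2→d1:-→d2:-→d3:-→d4:-→d5:-→d6:-→d7:-→d8:-→d9:-→d10:-→d11:-→d12:-→d13:-→d14:-→d15:-→d16:H2→d17:- -> H2
  lookup 217.163.57.9: bits 110110011010001100111001 walk d0:H2→d1:-→d2:-→d3:-→d4:-→d5:-→d6:-→d7:-→d8:-→d9:-→d10:-→d11:-→d12:-→d13:-→d14:-→d15:-→d16:-→d17:-→d18:-→d19:-→d20:-→d21:-→d22:-→d23:-→d24:H2 -> H2
  lookup 99.241.0.0: bits 01100011111100010 walk d0:H2→d1:-→d2:-→d3:-→d4:-→d5:-→d6:-→d7:-→d8:-→d9:-→d10:-→d11:-→d12:-→d13:-→d14:-→d15:-→d16:H2→d17:- -> H2
  lookup 168.165.167.86: bits 1 walk d0:H2→d1:- -> H2
  lookup 217.163.57.3: bits 110110011010001100111001 walk d0:H2→d1:-→d2:-→d3:-→d4:-→d5:-→d6:-→d7:-→d8:-→d9:-→d10:-→d11:-→d12:-→d13:-→d14:-→d15:-→d16:-→d17:-→d18:-→d19:-→d20:-→d21:-→d22:-→d23:-→d24:H2 -> H2
  - 99.241.64.236/30 clear@30
  lookup 42.40.80.0: bits 00101010001010000101 walk d0:H2→d1:-→d2:-→d3:-→d4:-→d5:-→d6:-→d7:-→d8:-→d9:-→d10:-→d11:-→d12:-→d13:-→d14:-→d15:-→d16:-→d17:-→d18:-→d19:-→d20:H0 -> H0
  lookup 99.241.64.0: bits 011000111111000101000000 walk d0:H2→d1:-→d2:-→d3:-→d4:-→d5:-→d6:-→d7:-→d8:-→d9:-→d10:-→d11:-→d12:-→d13:-→d14:-→d15:-→d16:H2→d17:-→d18:-→d19:-→d20:-→d21:-→d22:-→d23:-→d24:H0 -> H0
  add 232.238.0.0/15 -> H2 at depth 15
  add 217.163.57.128/28 -> H2 at depth 28
  add 232.239.121.112/28 -> H1 at depth 28
  lookup 99.241.64.36: bits 011000111111000101000000 walk d0:H2→d1:-→d2:-→d3:-→d4:-→d5:-→d6:-→d7:-→d8:-→d9:-→d10:-→d11:-→d12:-→d13:-→d14:-→d15:-→d16:H2→d17:-→d18:-→d19:-→d20:-→d21:-→d22:-→d23:-→d24:H0 -> H0
  lookup 109.187.238.164: bits 0110 walk d0:H2→d1:-→d2:-→d3:-→d4:- -> H2
  add 42.40.89.0/24 -> H2 at depth 24
  lookup 217.163.57.129: bits 1101100110100011001110011000 walk d0:H2→d1:-→d2:-→d3:-→d4:-→d5:-→d6:-→d7:-→d8:-→d9:-→d10:-→d11:-→d12:-→d13:-→d14:-→d15:-→d16:-→d17:-→d18:-→d19:-→d20:-→d21:-→d22:-→d23:-→d24:H2→d25:-→d26:-→d27:-→d28:H2 -> H2
  add 232.239.121.0/25 -> H1 at depth 25
  add 217.163.48.0/20 -> H0 at depth 20
  add 217.163.57.128/26 -> H2 at depth 26
  add 99.241.64.0/23 -> H2 at depth 23
  lookup 232.239.121.29: bits 1110100011101111011110010 walk d0:H2→d1:-→d2:-→d3:-→d4:-→d5:-→d6:-→d7:-→d8:-→d9:-→d10:-→d11:-→d12:-→d13:-→d14:-→d15:H2→d16:-→d17:-→d18:-→d19:-→d20:-→d21:-→d22:-→d23:-→d24:-→d25:H1 -> H1
  lookup 240.223.139.242: bits 111 walk d0:H2→d1:-→d2:-→d3:- -> H2
  add 99.240.0.0/15 -> H0 at depth 15
  lookup 89.171.119.170: bits 01 walk d0:H2→d1:-→d2:- -> H2
  - 217.163.48.0/20 clear@20

== LOOKUPS ==
["H2","H0","H2","H2","H2","H2","H2","H0","H0","H0","H2","H2","H1","H2","H2"]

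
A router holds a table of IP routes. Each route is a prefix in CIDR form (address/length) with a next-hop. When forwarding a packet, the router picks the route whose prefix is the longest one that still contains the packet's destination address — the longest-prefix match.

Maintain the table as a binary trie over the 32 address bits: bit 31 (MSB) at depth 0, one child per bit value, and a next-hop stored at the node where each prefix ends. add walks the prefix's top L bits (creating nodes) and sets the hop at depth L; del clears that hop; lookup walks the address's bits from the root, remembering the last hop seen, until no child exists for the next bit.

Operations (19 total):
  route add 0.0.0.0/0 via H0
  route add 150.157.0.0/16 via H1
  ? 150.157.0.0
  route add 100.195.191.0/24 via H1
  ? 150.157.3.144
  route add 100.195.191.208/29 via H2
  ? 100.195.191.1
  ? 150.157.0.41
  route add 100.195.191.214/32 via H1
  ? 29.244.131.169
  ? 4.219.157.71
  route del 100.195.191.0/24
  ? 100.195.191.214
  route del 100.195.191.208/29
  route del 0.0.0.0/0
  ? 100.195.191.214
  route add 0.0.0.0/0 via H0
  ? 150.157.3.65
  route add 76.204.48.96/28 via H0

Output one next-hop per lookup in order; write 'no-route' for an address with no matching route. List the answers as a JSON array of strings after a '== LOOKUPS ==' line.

Apply in order:
  add 0.0.0.0/0 -> H0 at depth 0
  add 150.157.0.0/16 -> H1 at depth 16
  Q 150.157.0.0: descend 1001011010011101 ; hops seen [H0,H1] ; pick H1
  add 100.195.191.0/24 -> H1 at depth 24
  Q 150.157.3.144: descend 1001011010011101 ; hops seen [H0,H1] ; pick H1
  add 100.195.191.208/29 -> H2 at depth 29
  Q 100.195.191.1: descend 011001001100001110111111 ; hops seen [H0,H1] ; pick H1
  Q 150.157.0.41: descend 1001011010011101 ; hops seen [H0,H1] ; pick H1
  add 100.195.191.214/32 -> H1 at depth 32
  Q 29.244.131.169: descend 0 ; hops seen [H0] ; pick H0
  Q 4.219.157.71: descend 0 ; hops seen [H0] ; pick H0
  - 100.195.191.0/24 clear@24
  Q 100.195.191.214: descend 01100100110000111011111111010110 ; hops seen [H0,H2,H1] ; pick H1
  - 100.195.191.208/29 clear@29
  - 0.0.0.0/0 clear@0
  Q 100.195.191.214: descend 01100100110000111011111111010110 ; hops seen [H1] ; pick H1
  add 0.0.0.0/0 -> H0 at depth 0
  Q 150.157.3.65: descend 1001011010011101 ; hops seen [H0,H1] ; pick H1
  add 76.204.48.96/28 -> H0 at depth 28

== LOOKUPS ==
["H1","H1","H1","H1","H0","H0","H1","H1","H1"]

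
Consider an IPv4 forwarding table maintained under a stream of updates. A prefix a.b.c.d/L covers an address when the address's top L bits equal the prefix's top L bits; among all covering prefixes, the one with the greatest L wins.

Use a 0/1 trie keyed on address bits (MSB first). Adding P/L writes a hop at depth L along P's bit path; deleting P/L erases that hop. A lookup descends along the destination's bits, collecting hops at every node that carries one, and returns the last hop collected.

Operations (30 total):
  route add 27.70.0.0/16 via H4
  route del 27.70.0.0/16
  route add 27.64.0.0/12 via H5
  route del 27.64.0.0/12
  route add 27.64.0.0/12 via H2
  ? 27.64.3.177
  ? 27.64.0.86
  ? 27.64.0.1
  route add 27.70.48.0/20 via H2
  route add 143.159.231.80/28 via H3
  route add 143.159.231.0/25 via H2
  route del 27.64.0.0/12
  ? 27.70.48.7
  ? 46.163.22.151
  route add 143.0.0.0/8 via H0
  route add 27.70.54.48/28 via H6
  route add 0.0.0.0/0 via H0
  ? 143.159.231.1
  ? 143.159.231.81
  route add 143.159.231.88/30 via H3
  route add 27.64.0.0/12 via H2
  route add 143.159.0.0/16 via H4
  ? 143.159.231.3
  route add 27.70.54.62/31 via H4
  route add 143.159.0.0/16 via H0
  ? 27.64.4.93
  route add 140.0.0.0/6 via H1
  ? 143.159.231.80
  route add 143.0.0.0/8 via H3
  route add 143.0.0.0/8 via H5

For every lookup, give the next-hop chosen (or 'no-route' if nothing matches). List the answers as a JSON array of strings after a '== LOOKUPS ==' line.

Apply in order:
  + 27.70.0.0/16 (H4) depth=16
  del 27.70.0.0/16 (clear depth 16)
  + 27.64.0.0/12 (H5) depth=12
  del 27.64.0.0/12 (clear depth 12)
  + 27.64.0.0/12 (H2) depth=12
  ? 27.64.3.177  path d0:-→d1:-→d2:-→d3:-→d4:-→d5:-→d6:-→d7:-→d8:-→d9:-→d10:-→d11:-→d12:H2→d13:-  best=H2
  ? 27.64.0.86  path d0:-→d1:-→d2:-→d3:-→d4:-→d5:-→d6:-→d7:-→d8:-→d9:-→d10:-→d11:-→d12:H2→d13:-  best=H2
  ? 27.64.0.1  path d0:-→d1:-→d2:-→d3:-→d4:-→d5:-→d6:-→d7:-→d8:-→d9:-→d10:-→d11:-→d12:H2→d13:-  best=H2
  + 27.70.48.0/20 (H2) depth=20
  + 143.159.231.80/28 (H3) depth=28
  + 143.159.231.0/25 (H2) depth=25
  del 27.64.0.0/12 (clear depth 12)
  ? 27.70.48.7  path d0:-→d1:-→d2:-→d3:-→d4:-→d5:-→d6:-→d7:-→d8:-→d9:-→d10:-→d11:-→d12:-→d13:-→d14:-→d15:-→d16:-→d17:-→d18:-→d19:-→d20:H2  best=H2
  ? 46.163.22.151  path d0:-→d1:-→d2:-  best=no-route
  + 143.0.0.0/8 (H0) depth=8
  + 27.70.54.48/28 (H6) depth=28
  + 0.0.0.0/0 (H0) depth=0
  ? 143.159.231.1  path d0:H0→d1:-→d2:-→d3:-→d4:-→d5:-→d6:-→d7:-→d8:H0→d9:-→d10:-→d11:-→d12:-→d13:-→d14:-→d15:-→d16:-→d17:-→d18:-→d19:-→d20:-→d21:-→d22:-→d23:-→d24:-→d25:H2  best=H2
  ? 143.159.231.81  path d0:H0→d1:-→d2:-→d3:-→d4:-→d5:-→d6:-→d7:-→d8:H0→d9:-→d10:-→d11:-→d12:-→d13:-→d14:-→d15:-→d16:-→d17:-→d18:-→d19:-→d20:-→d21:-→d22:-→d23:-→d24:-→d25:H2→d26:-→d27:-→d28:H3  best=H3
  + 143.159.231.88/30 (H3) depth=30
  + 27.64.0.0/12 (H2) depth=12
  + 143.159.0.0/16 (H4) depth=16
  ? 143.159.231.3  path d0:H0→d1:-→d2:-→d3:-→d4:-→d5:-→d6:-→d7:-→d8:H0→d9:-→d10:-→d11:-→d12:-→d13:-→d14:-→d15:-→d16:H4→d17:-→d18:-→d19:-→d20:-→d21:-→d22:-→d23:-→d24:-→d25:H2  best=H2
  + 27.70.54.62/31 (H4) depth=31
  + 143.159.0.0/16 (H0) depth=16
  ? 27.64.4.93  path d0:H0→d1:-→d2:-→d3:-→d4:-→d5:-→d6:-→d7:-→d8:-→d9:-→d10:-→d11:-→d12:H2→d13:-  best=H2
  + 140.0.0.0/6 (H1) depth=6
  ? 143.159.231.80  path d0:H0→d1:-→d2:-→d3:-→d4:-→d5:-→d6:H1→d7:-→d8:H0→d9:-→d10:-→d11:-→d12:-→d13:-→d14:-→d15:-→d16:H0→d17:-→d18:-→d19:-→d20:-→d21:-→d22:-→d23:-→d24:-→d25:H2→d26:-→d27:-→d28:H3  best=H3
  + 143.0.0.0/8 (H3) depth=8
  + 143.0.0.0/8 (H5) depth=8

== LOOKUPS ==
["H2","H2","H2","H2","no-route","H2","H3","H2","H2","H3"]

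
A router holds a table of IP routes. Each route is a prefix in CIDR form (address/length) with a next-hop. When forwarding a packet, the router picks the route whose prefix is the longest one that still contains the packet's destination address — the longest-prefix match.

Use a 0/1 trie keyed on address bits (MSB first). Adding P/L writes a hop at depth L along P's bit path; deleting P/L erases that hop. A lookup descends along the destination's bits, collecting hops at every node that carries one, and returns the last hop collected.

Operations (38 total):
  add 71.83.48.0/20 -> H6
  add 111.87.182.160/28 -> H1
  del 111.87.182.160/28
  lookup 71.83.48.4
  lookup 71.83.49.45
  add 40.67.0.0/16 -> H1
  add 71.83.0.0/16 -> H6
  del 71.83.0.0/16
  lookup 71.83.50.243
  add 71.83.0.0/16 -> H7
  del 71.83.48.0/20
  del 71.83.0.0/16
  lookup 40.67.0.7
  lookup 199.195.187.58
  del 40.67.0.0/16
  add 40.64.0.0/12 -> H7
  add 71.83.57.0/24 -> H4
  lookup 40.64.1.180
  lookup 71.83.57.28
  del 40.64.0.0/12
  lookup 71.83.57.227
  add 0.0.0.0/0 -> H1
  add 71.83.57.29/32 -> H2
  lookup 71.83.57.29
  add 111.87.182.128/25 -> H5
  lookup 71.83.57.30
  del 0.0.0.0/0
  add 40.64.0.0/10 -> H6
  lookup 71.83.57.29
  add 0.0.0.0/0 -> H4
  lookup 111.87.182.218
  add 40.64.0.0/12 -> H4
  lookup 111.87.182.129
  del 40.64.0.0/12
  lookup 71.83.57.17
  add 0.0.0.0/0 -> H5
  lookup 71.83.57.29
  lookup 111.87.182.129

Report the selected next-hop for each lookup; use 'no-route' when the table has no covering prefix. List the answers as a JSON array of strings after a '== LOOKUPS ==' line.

Trace:
  add 71.83.48.0/20 -> H6 at depth 20
  add 111.87.182.160/28 -> H1 at depth 28
  del 111.87.182.160/28 (clear depth 28)
  Q 71.83.48.4: descend 01000111010100110011 ; hops seen [H6] ; pick H6
  Q 71.83.49.45: descend 01000111010100110011 ; hops seen [H6] ; pick H6
  add 40.67.0.0/16 -> H1 at depth 16
  add 71.83.0.0/16 -> H6 at depth 16
  del 71.83.0.0/16 (clear depth 16)
  Q 71.83.50.243: descend 01000111010100110011 ; hops seen [H6] ; pick H6
  add 71.83.0.0/16 -> H7 at depth 16
  del 71.83.48.0/20 (clear depth 20)
  del 71.83.0.0/16 (clear depth 16)
  Q 40.67.0.7: descend 0010100001000011 ; hops seen [H1] ; pick H1
  Q 199.195.187.58: descend ε ; hops seen [∅] ; pick no-route
  del 40.67.0.0/16 (clear depth 16)
  add 40.64.0.0/12 -> H7 at depth 12
  add 71.83.57.0/24 -> H4 at depth 24
  Q 40.64.1.180: descend 00101000010000 ; hops seen [H7] ; pick H7
  Q 71.83.57.28: descend 010001110101001100111001 ; hops seen [H4] ; pick H4
  del 40.64.0.0/12 (clear depth 12)
  Q 71.83.57.227: descend 010001110101001100111001 ; hops seen [H4] ; pick H4
  add 0.0.0.0/0 -> H1 at depth 0
  add 71.83.57.29/32 -> H2 at depth 32
  Q 71.83.57.29: descend 01000111010100110011100100011101 ; hops seen [H1,H4,H2] ; pick H2
  add 111.87.182.128/25 -> H5 at depth 25
  Q 71.83.57.30: descend 010001110101001100111001000111 ; hops seen [H1,H4] ; pick H4
  del 0.0.0.0/0 (clear depth 0)
  add 40.64.0.0/10 -> H6 at depth 10
  Q 71.83.57.29: descend 01000111010100110011100100011101 ; hops seen [H4,H2] ; pick H2
  add 0.0.0.0/0 -> H4 at depth 0
  Q 111.87.182.218: descend 0110111101010111101101101 ; hops seen [H4,H5] ; pick H5
  add 40.64.0.0/12 -> H4 at depth 12
  Q 111.87.182.129: descend 01101111010101111011011010 ; hops seen [H4,H5] ; pick H5
  del 40.64.0.0/12 (clear depth 12)
  Q 71.83.57.17: descend 0100011101010011001110010001 ; hops seen [H4,H4] ; pick H4
  add 0.0.0.0/0 -> H5 at depth 0
  Q 71.83.57.29: descend 01000111010100110011100100011101 ; hops seen [H5,H4,H2] ; pick H2
  Q 111.87.182.129: descend 01101111010101111011011010 ; hops seen [H5,H5] ; pick H5

== LOOKUPS ==
["H6","H6","H6","H1","no-route","H7","H4","H4","H2","H4","H2","H5","H5","H4","H2","H5"]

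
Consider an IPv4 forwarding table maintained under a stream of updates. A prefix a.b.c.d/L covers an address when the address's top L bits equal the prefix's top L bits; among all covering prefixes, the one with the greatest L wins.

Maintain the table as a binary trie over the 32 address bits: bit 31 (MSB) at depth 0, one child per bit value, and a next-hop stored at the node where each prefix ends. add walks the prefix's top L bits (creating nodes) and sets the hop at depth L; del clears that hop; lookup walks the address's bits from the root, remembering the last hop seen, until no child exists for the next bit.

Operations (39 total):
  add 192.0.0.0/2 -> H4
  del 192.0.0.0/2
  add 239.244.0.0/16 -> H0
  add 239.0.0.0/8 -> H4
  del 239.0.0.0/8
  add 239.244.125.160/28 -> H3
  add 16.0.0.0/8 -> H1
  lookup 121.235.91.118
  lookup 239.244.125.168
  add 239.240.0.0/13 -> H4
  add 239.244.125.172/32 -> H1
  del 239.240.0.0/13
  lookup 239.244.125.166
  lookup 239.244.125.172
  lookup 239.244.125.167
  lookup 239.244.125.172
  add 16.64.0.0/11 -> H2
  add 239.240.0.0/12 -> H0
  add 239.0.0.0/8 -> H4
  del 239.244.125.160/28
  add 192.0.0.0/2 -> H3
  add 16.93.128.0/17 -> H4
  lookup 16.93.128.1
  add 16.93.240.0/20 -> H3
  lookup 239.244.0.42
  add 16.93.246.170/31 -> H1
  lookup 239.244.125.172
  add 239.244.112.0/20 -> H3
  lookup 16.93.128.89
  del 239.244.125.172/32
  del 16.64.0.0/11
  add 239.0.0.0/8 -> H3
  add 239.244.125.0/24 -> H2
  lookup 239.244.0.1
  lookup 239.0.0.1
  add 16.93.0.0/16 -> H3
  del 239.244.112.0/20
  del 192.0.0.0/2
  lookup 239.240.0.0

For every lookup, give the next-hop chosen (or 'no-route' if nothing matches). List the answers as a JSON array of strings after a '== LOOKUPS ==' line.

Apply in order:
  + 192.0.0.0/2 (H4) depth=2
  del 192.0.0.0/2 (clear depth 2)
  + 239.244.0.0/16 (H0) depth=16
  + 239.0.0.0/8 (H4) depth=8
  del 239.0.0.0/8 (clear depth 8)
  + 239.244.125.160/28 (H3) depth=28
  + 16.0.0.0/8 (H1) depth=8
  lookup 121.235.91.118: bits 0 walk d0:-→d1:- -> no-route
  lookup 239.244.125.168: bits 1110111111110100011111011010 walk d0:-→d1:-→d2:-→d3:-→d4:-→d5:-→d6:-→d7:-→d8:-→d9:-→d10:-→d11:-→d12:-→d13:-→d14:-→d15:-→d16:H0→d17:-→d18:-→d19:-→d20:-→d21:-→d22:-→d23:-→d24:-→d25:-→d26:-→d27:-→d28:H3 -> H3
  + 239.240.0.0/13 (H4) depth=13
  + 239.244.125.172/32 (H1) depth=32
  del 239.240.0.0/13 (clear depth 13)
  lookup 239.244.125.166: bits 1110111111110100011111011010 walk d0:-→d1:-→d2:-→d3:-→d4:-→d5:-→d6:-→d7:-→d8:-→d9:-→d10:-→d11:-→d12:-→d13:-→d14:-→d15:-→d16:H0→d17:-→d18:-→d19:-→d20:-→d21:-→d22:-→d23:-→d24:-→d25:-→d26:-→d27:-→d28:H3 -> H3
  lookup 239.244.125.172: bits 11101111111101000111110110101100 walk d0:-→d1:-→d2:-→d3:-→d4:-→d5:-→d6:-→d7:-→d8:-→d9:-→d10:-→d11:-→d12:-→d13:-→d14:-→d15:-→d16:H0→d17:-→d18:-→d19:-→d20:-→d21:-→d22:-→d23:-→d24:-→d25:-→d26:-→d27:-→d28:H3→d29:-→d30:-→d31:-→d32:H1 -> H1
  lookup 239.244.125.167: bits 1110111111110100011111011010 walk d0:-→d1:-→d2:-→d3:-→d4:-→d5:-→d6:-→d7:-→d8:-→d9:-→d10:-→d11:-→d12:-→d13:-→d14:-→d15:-→d16:H0→d17:-→d18:-→d19:-→d20:-→d21:-→d22:-→d23:-→d24:-→d25:-→d26:-→d27:-→d28:H3 -> H3
  lookup 239.244.125.172: bits 11101111111101000111110110101100 walk d0:-→d1:-→d2:-→d3:-→d4:-→d5:-→d6:-→d7:-→d8:-→d9:-→d10:-→d11:-→d12:-→d13:-→d14:-→d15:-→d16:H0→d17:-→d18:-→d19:-→d20:-→d21:-→d22:-→d23:-→d24:-→d25:-→d26:-→d27:-→d28:H3→d29:-→d30:-→d31:-→d32:H1 -> H1
  + 16.64.0.0/11 (H2) depth=11
  + 239.240.0.0/12 (H0) depth=12
  + 239.0.0.0/8 (H4) depth=8
  del 239.244.125.160/28 (clear depth 28)
  + 192.0.0.0/2 (H3) depth=2
  + 16.93.128.0/17 (H4) depth=17
  lookup 16.93.128.1: bits 00010000010111011 walk d0:-→d1:-→d2:-→d3:-→d4:-→d5:-→d6:-→d7:-→d8:H1→d9:-→d10:-→d11:H2→d12:-→d13:-→d14:-→d15:-→d16:-→d17:H4 -> H4
  + 16.93.240.0/20 (H3) depth=20
  lookup 239.244.0.42: bits 11101111111101000 walk d0:-→d1:-→d2:H3→d3:-→d4:-→d5:-→d6:-→d7:-→d8:H4→d9:-→d10:-→d11:-→d12:H0→d13:-→d14:-→d15:-→d16:H0→d17:- -> H0
  + 16.93.246.170/31 (H1) depth=31
  lookup 239.244.125.172: bits 11101111111101000111110110101100 walk d0:-→d1:-→d2:H3→d3:-→d4:-→d5:-→d6:-→d7:-→d8:H4→d9:-→d10:-→d11:-→d12:H0→d13:-→d14:-→d15:-→d16:H0→d17:-→d18:-→d19:-→d20:-→d21:-→d22:-→d23:-→d24:-→d25:-→d26:-→d27:-→d28:-→d29:-→d30:-→d31:-→d32:H1 -> H1
  + 239.244.112.0/20 (H3) depth=20
  lookup 16.93.128.89: bits 00010000010111011 walk d0:-→d1:-→d2:-→d3:-→d4:-→d5:-→d6:-→d7:-→d8:H1→d9:-→d10:-→d11:H2→d12:-→d13:-→d14:-→d15:-→d16:-→d17:H4 -> H4
  del 239.244.125.172/32 (clear depth 32)
  del 16.64.0.0/11 (clear depth 11)
  + 239.0.0.0/8 (H3) depth=8
  + 239.244.125.0/24 (H2) depth=24
  lookup 239.244.0.1: bits 11101111111101000 walk d0:-→d1:-→d2:H3→d3:-→d4:-→d5:-→d6:-→d7:-→d8:H3→d9:-→d10:-→d11:-→d12:H0→d13:-→d14:-→d15:-→d16:H0→d17:- -> H0
  lookup 239.0.0.1: bits 11101111 walk d0:-→d1:-→d2:H3→d3:-→d4:-→d5:-→d6:-→d7:-→d8:H3 -> H3
  + 16.93.0.0/16 (H3) depth=16
  del 239.244.112.0/20 (clear depth 20)
  del 192.0.0.0/2 (clear depth 2)
  lookup 239.240.0.0: bits 1110111111110 walk d0:-→d1:-→d2:-→d3:-→d4:-→d5:-→d6:-→d7:-→d8:H3→d9:-→d10:-→d11:-→d12:H0→d13:- -> H0

== LOOKUPS ==
["no-route","H3","H3","H1","H3","H1","H4","H0","H1","H4","H0","H3","H0"]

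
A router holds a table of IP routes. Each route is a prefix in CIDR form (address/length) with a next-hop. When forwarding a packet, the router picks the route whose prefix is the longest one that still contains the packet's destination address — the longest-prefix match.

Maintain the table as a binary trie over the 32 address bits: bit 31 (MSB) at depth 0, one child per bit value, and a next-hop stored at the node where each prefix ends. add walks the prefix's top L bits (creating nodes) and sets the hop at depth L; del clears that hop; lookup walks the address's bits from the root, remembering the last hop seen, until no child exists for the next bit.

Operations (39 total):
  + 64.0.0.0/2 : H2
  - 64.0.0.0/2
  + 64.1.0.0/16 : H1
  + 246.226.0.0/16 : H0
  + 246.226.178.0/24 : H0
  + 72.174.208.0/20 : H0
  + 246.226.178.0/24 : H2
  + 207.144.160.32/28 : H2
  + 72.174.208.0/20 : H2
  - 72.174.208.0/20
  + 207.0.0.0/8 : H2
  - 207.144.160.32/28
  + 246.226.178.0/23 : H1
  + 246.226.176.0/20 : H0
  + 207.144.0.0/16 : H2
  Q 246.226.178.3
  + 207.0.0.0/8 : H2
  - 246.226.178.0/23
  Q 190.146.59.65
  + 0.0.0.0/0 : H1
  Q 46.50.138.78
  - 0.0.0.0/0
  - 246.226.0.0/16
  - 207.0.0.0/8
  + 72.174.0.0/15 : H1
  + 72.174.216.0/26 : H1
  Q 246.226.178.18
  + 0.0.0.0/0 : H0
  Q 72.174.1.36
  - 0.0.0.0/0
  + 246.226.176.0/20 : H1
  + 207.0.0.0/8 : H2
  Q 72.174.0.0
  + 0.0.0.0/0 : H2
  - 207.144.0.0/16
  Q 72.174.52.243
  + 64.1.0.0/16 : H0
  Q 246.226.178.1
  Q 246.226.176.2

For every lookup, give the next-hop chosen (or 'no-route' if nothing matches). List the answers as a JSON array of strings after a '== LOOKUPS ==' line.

Process each operation:
  + 64.0.0.0/2 (H2) depth=2
  del 64.0.0.0/2 (clear depth 2)
  + 64.1.0.0/16 (H1) depth=16
  + 246.226.0.0/16 (H0) depth=16
  + 246.226.178.0/24 (H0) depth=24
  + 72.174.208.0/20 (H0) depth=20
  + 246.226.178.0/24 (H2) depth=24
  + 207.144.160.32/28 (H2) depth=28
  + 72.174.208.0/20 (H2) depth=20
  del 72.174.208.0/20 (clear depth 20)
  + 207.0.0.0/8 (H2) depth=8
  del 207.144.160.32/28 (clear depth 28)
  + 246.226.178.0/23 (H1) depth=23
  + 246.226.176.0/20 (H0) depth=20
  + 207.144.0.0/16 (H2) depth=16
  Q 246.226.178.3: descend 111101101110001010110010 ; hops seen [H0,H0,H1,H2] ; pick H2
  + 207.0.0.0/8 (H2) depth=8
  del 246.226.178.0/23 (clear depth 23)
  Q 190.146.59.65: descend 1 ; hops seen [∅] ; pick no-route
  + 0.0.0.0/0 (H1) depth=0
  Q 46.50.138.78: descend 0 ; hops seen [H1] ; pick H1
  del 0.0.0.0/0 (clear depth 0)
  del 246.226.0.0/16 (clear depth 16)
  del 207.0.0.0/8 (clear depth 8)
  + 72.174.0.0/15 (H1) depth=15
  + 72.174.216.0/26 (H1) depth=26
  Q 246.226.178.18: descend 111101101110001010110010 ; hops seen [H0,H2] ; pick H2
  + 0.0.0.0/0 (H0) depth=0
  Q 72.174.1.36: descend 0100100010101110 ; hops seen [H0,H1] ; pick H1
  del 0.0.0.0/0 (clear depth 0)
  + 246.226.176.0/20 (H1) depth=20
  + 207.0.0.0/8 (H2) depth=8
  Q 72.174.0.0: descend 0100100010101110 ; hops seen [H1] ; pick H1
  + 0.0.0.0/0 (H2) depth=0
  del 207.144.0.0/16 (clear depth 16)
  Q 72.174.52.243: descend 0100100010101110 ; hops seen [H2,H1] ; pick H1
  + 64.1.0.0/16 (H0) depth=16
  Q 246.226.178.1: descend 111101101110001010110010 ; hops seen [H2,H1,H2] ; pick H2
  Q 246.226.176.2: descend 1111011011100010101100 ; hops seen [H2,H1] ; pick H1

== LOOKUPS ==
["H2","no-route","H1","H2","H1","H1","H1","H2","H1"]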